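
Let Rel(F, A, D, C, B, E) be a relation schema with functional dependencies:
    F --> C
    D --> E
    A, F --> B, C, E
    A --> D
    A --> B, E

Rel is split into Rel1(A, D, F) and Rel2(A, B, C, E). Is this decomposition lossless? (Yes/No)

No

The shared attributes are {A} and {A}⁺ = {A, B, D, E}.
The closure covers neither Rel1 nor Rel2 entirely; the join is not lossless.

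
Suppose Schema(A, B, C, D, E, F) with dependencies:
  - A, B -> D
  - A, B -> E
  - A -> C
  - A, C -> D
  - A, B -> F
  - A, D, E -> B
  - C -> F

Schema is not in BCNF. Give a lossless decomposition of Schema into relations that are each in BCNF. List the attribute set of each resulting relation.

Candidate keys of the original relation: {A, B}, {A, E}.
Within {A, B, C, D, E, F}: {A}⁺ ∩ {A, B, C, D, E, F} = {A, C, D, F}, not the whole set, so A -> C, D, F violates BCNF; decompose into {A, C, D, F} and {A, B, E}.
Within {A, C, D, F}: {C}⁺ ∩ {A, C, D, F} = {C, F}, not the whole set, so C -> F violates BCNF; decompose into {C, F} and {A, C, D}.
{C, F} is in BCNF.
{A, C, D} is in BCNF.
{A, B, E} is in BCNF.

{A, B, E}; {A, C, D}; {C, F}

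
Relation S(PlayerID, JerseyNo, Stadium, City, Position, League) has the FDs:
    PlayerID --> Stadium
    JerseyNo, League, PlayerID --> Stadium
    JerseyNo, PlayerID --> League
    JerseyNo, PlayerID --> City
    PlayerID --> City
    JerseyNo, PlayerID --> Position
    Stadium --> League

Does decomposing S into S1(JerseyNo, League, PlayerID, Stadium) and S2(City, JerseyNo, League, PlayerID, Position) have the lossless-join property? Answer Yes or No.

Yes

S1 ∩ S2 = {JerseyNo, League, PlayerID}; its closure under F is {City, JerseyNo, League, PlayerID, Position, Stadium}.
This includes all of S1, so the common attributes are a superkey of S1 — the join is lossless.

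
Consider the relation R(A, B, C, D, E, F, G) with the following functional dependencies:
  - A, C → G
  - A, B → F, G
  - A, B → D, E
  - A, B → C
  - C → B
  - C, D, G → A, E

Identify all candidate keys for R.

{A, B}, {A, C}, {C, D, G}

{A, B}⁺ = {A, B, C, D, E, F, G}, which is every attribute, so {A, B} is a candidate key.
{A, C}⁺ = {A, B, C, D, E, F, G}, which is every attribute, so {A, C} is a candidate key.
{C, D, G}⁺ = {A, B, C, D, E, F, G}, which is every attribute, so {C, D, G} is a candidate key.
These are minimal and exhaustive — every other superkey contains one of them.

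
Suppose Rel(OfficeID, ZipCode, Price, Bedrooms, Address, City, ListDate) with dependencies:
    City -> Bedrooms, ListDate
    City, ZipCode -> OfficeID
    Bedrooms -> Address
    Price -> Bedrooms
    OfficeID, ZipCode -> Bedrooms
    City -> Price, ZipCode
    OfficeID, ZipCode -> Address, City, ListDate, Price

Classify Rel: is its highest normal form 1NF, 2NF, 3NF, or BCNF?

Candidate keys: {City}, {OfficeID, ZipCode}. Prime attributes: {City, OfficeID, ZipCode}.
Bedrooms -> Address breaks BCNF: {Bedrooms}⁺ = {Address, Bedrooms}, so {Bedrooms} is not a superkey.
Because {Address} is non-prime and the left side of Bedrooms -> Address is not a superkey, the relation is not in 3NF.
No proper subset of a key has a non-prime attribute in its closure, so there is no partial dependency; 2NF holds.

2NF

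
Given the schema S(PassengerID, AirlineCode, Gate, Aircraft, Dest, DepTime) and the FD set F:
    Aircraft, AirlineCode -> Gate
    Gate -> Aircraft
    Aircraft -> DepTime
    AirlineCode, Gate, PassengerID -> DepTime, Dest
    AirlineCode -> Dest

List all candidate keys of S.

{AirlineCode, PassengerID} never appear on the right of any FD, so every key must include all of them.
{Aircraft, AirlineCode, PassengerID}⁺ = {Aircraft, AirlineCode, DepTime, Dest, Gate, PassengerID}, which is every attribute, so {Aircraft, AirlineCode, PassengerID} is a candidate key.
{AirlineCode, Gate, PassengerID}⁺ = {Aircraft, AirlineCode, DepTime, Dest, Gate, PassengerID}, which is every attribute, so {AirlineCode, Gate, PassengerID} is a candidate key.
Any other superkey properly contains one of these, so there are no further candidate keys.

{Aircraft, AirlineCode, PassengerID}, {AirlineCode, Gate, PassengerID}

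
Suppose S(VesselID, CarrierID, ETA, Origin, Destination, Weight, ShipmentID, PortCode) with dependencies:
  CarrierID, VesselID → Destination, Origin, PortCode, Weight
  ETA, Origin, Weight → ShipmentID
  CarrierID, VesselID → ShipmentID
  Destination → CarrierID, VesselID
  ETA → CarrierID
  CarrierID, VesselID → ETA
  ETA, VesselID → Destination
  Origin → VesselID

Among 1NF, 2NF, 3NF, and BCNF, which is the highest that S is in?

3NF

Candidate keys: {CarrierID, Origin}, {CarrierID, VesselID}, {Destination}, {ETA, Origin}, {ETA, VesselID}. Prime attributes: {CarrierID, Destination, ETA, Origin, VesselID}.
ETA → CarrierID: {ETA}⁺ = {CarrierID, ETA}, which is not all of the attributes, so the left side is not a superkey — BCNF is violated.
Its right-hand attributes {CarrierID} are all prime, as are those of every other non-superkey FD — the relation is in 3NF.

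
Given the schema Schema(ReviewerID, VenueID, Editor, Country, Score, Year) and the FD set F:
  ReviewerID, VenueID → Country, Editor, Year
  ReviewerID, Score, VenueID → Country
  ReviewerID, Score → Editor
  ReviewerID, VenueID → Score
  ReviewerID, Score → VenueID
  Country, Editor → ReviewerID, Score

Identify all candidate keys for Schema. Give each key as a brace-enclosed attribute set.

{Country, Editor}, {ReviewerID, Score}, {ReviewerID, VenueID}

{Country, Editor} is a candidate key since {Country, Editor}⁺ = {Country, Editor, ReviewerID, Score, VenueID, Year} covers every attribute.
{ReviewerID, Score} is a candidate key since {ReviewerID, Score}⁺ = {Country, Editor, ReviewerID, Score, VenueID, Year} covers every attribute.
{ReviewerID, VenueID} is a candidate key since {ReviewerID, VenueID}⁺ = {Country, Editor, ReviewerID, Score, VenueID, Year} covers every attribute.
These are minimal and exhaustive — every other superkey contains one of them.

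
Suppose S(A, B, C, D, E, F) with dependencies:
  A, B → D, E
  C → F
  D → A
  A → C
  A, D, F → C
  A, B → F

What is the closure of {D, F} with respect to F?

Start with {D, F}.
D → A applies; add {A} → now {A, D, F}.
A → C applies; add {C} → now {A, C, D, F}.
No further FD applies.

{A, C, D, F}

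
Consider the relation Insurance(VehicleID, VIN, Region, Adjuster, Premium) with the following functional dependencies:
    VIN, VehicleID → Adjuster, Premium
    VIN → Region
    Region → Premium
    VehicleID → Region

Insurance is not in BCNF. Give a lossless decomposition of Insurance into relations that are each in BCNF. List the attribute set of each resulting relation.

Candidate key of the original relation: {VIN, VehicleID}.
Within {Adjuster, Premium, Region, VIN, VehicleID}: {VIN}⁺ ∩ {Adjuster, Premium, Region, VIN, VehicleID} = {Premium, Region, VIN}, not the whole set, so VIN → Premium, Region violates BCNF; decompose into {Premium, Region, VIN} and {Adjuster, VIN, VehicleID}.
Within {Premium, Region, VIN}: {Region}⁺ ∩ {Premium, Region, VIN} = {Premium, Region}, not the whole set, so Region → Premium violates BCNF; decompose into {Premium, Region} and {Region, VIN}.
{Premium, Region} has no BCNF violation.
{Region, VIN} has no BCNF violation.
{Adjuster, VIN, VehicleID} has no BCNF violation.

{Adjuster, VIN, VehicleID}; {Premium, Region}; {Region, VIN}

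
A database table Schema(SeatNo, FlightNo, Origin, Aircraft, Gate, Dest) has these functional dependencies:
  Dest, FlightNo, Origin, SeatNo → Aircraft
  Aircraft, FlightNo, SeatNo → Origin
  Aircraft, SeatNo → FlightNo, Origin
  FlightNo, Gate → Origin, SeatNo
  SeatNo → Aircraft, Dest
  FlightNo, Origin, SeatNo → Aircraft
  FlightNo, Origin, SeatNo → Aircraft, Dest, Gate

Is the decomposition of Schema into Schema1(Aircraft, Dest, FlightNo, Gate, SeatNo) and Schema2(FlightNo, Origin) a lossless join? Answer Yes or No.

Schema1 ∩ Schema2 = {FlightNo}; its closure under F is {FlightNo}.
The closure covers neither Schema1 nor Schema2 entirely; the join is not lossless.

No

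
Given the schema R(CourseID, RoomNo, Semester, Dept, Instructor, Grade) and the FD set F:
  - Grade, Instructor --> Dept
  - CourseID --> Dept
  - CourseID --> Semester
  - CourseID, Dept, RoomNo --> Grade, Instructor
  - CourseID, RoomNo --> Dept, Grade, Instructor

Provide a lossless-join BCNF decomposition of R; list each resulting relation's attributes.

Candidate key of the original relation: {CourseID, RoomNo}.
In {CourseID, Dept, Grade, Instructor, RoomNo, Semester}, {Grade, Instructor} is not a superkey ({Grade, Instructor}⁺ restricted to this set is {Dept, Grade, Instructor}), so split on Grade, Instructor --> Dept into {Dept, Grade, Instructor} and {CourseID, Grade, Instructor, RoomNo, Semester}.
{Dept, Grade, Instructor}: every determinant is a superkey — BCNF.
In {CourseID, Grade, Instructor, RoomNo, Semester}, {CourseID} is not a superkey ({CourseID}⁺ restricted to this set is {CourseID, Semester}), so split on CourseID --> Semester into {CourseID, Semester} and {CourseID, Grade, Instructor, RoomNo}.
{CourseID, Semester}: every determinant is a superkey — BCNF.
{CourseID, Grade, Instructor, RoomNo}: every determinant is a superkey — BCNF.

{CourseID, Grade, Instructor, RoomNo}; {CourseID, Semester}; {Dept, Grade, Instructor}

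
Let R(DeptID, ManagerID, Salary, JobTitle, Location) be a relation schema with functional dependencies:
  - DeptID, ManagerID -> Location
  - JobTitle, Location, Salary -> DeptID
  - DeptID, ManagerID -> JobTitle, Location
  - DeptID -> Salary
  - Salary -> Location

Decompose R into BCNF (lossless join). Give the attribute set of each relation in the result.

Candidate keys of the original relation: {DeptID, ManagerID}, {JobTitle, ManagerID, Salary}.
{DeptID, JobTitle, Location, ManagerID, Salary}: {JobTitle, Location, Salary} determines {DeptID, JobTitle, Location, Salary} here but is not a superkey — split on JobTitle, Location, Salary -> DeptID, giving {DeptID, JobTitle, Location, Salary} and {JobTitle, Location, ManagerID, Salary}.
{DeptID, JobTitle, Location, Salary}: {DeptID} determines {DeptID, Location, Salary} here but is not a superkey — split on DeptID -> Location, Salary, giving {DeptID, Location, Salary} and {DeptID, JobTitle}.
{DeptID, Location, Salary}: {Salary} determines {Location, Salary} here but is not a superkey — split on Salary -> Location, giving {Location, Salary} and {DeptID, Salary}.
{Location, Salary} has no BCNF violation.
{DeptID, Salary} has no BCNF violation.
{DeptID, JobTitle} has no BCNF violation.
{JobTitle, Location, ManagerID, Salary}: {Salary} determines {Location, Salary} here but is not a superkey — split on Salary -> Location, giving {Location, Salary} and {JobTitle, ManagerID, Salary}.
{Location, Salary} has no BCNF violation.
{JobTitle, ManagerID, Salary} has no BCNF violation.

{DeptID, JobTitle}; {DeptID, Salary}; {JobTitle, ManagerID, Salary}; {Location, Salary}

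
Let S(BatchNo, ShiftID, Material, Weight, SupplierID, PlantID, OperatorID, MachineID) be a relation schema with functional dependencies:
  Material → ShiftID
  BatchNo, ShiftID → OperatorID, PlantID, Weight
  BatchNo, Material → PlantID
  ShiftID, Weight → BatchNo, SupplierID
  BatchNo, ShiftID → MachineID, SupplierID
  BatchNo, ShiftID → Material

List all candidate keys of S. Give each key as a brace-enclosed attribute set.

{BatchNo, Material}⁺ = {BatchNo, MachineID, Material, OperatorID, PlantID, ShiftID, SupplierID, Weight} — all of the relation — so {BatchNo, Material} is a candidate key.
{BatchNo, ShiftID}⁺ = {BatchNo, MachineID, Material, OperatorID, PlantID, ShiftID, SupplierID, Weight} — all of the relation — so {BatchNo, ShiftID} is a candidate key.
{Material, Weight}⁺ = {BatchNo, MachineID, Material, OperatorID, PlantID, ShiftID, SupplierID, Weight} — all of the relation — so {Material, Weight} is a candidate key.
{ShiftID, Weight}⁺ = {BatchNo, MachineID, Material, OperatorID, PlantID, ShiftID, SupplierID, Weight} — all of the relation — so {ShiftID, Weight} is a candidate key.
These are minimal and exhaustive — every other superkey contains one of them.

{BatchNo, Material}, {BatchNo, ShiftID}, {Material, Weight}, {ShiftID, Weight}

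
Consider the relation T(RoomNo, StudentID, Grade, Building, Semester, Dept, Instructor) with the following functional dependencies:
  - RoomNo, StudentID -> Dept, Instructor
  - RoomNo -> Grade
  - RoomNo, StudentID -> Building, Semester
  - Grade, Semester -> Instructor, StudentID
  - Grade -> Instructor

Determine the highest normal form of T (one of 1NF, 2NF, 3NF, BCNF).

1NF

Candidate keys: {RoomNo, Semester}, {RoomNo, StudentID}. Prime attributes: {RoomNo, Semester, StudentID}.
For RoomNo -> Grade we have {RoomNo}⁺ = {Grade, Instructor, RoomNo}; {RoomNo} is not a superkey, so BCNF fails.
Because {Grade} is non-prime and the left side of RoomNo -> Grade is not a superkey, the relation is not in 3NF.
The proper key subset {RoomNo} of {RoomNo, Semester} determines non-prime {Grade, Instructor}, so the relation is not even in 2NF.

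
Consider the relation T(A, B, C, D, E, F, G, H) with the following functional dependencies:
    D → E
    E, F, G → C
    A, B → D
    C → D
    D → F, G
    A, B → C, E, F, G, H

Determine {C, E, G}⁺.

{C, D, E, F, G}

Start with {C, E, G}.
C → D applies; add {D} → now {C, D, E, G}.
D → F, G applies; add {F} → now {C, D, E, F, G}.
No further FD applies.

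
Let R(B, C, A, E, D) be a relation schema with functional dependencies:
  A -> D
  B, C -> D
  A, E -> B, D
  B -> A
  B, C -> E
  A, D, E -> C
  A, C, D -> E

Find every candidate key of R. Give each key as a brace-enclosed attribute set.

{A, C}⁺ = {A, B, C, D, E}, which is every attribute, so {A, C} is a candidate key.
{A, E}⁺ = {A, B, C, D, E}, which is every attribute, so {A, E} is a candidate key.
{B, C}⁺ = {A, B, C, D, E}, which is every attribute, so {B, C} is a candidate key.
{B, E}⁺ = {A, B, C, D, E}, which is every attribute, so {B, E} is a candidate key.
Any other superkey properly contains one of these, so there are no further candidate keys.

{A, C}, {A, E}, {B, C}, {B, E}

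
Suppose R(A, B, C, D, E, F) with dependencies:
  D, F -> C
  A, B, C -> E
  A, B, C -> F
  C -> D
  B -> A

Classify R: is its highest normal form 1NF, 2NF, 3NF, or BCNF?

1NF

Candidate keys: {B, C}, {B, D, F}. Prime attributes: {B, C, D, F}.
D, F -> C: {D, F}⁺ = {C, D, F}, which is not all of the attributes, so the left side is not a superkey — BCNF is violated.
B -> A determines the non-prime attribute {A} from a non-superkey — 3NF is violated.
The proper key subset {B} of {B, C} determines non-prime {A}, so the relation is not even in 2NF.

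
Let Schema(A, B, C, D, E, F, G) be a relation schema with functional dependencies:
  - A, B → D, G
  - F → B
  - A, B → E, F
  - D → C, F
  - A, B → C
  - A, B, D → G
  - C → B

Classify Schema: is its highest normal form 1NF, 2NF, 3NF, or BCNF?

Candidate keys: {A, B}, {A, C}, {A, D}, {A, F}. Prime attributes: {A, B, C, D, F}.
For F → B we have {F}⁺ = {B, F}; {F} is not a superkey, so BCNF fails.
Since {B} ⊆ prime attributes and every other non-superkey FD also has a prime right side, the schema is in 3NF.

3NF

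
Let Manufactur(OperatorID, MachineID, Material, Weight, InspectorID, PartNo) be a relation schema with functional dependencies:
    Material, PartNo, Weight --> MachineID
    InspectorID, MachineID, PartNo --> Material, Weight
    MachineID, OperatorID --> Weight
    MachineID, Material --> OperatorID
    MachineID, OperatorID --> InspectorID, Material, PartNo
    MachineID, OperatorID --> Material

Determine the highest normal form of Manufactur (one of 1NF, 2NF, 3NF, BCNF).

Candidate keys: {InspectorID, MachineID, PartNo}, {MachineID, Material}, {MachineID, OperatorID}, {Material, PartNo, Weight}. Prime attributes: {InspectorID, MachineID, Material, OperatorID, PartNo, Weight}.
The left-hand side of every FD is a superkey, so BCNF is satisfied.

BCNF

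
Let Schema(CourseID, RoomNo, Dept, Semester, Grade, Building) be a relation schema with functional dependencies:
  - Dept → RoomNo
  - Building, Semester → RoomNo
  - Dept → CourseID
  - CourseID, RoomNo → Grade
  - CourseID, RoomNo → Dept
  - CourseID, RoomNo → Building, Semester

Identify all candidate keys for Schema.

{Dept}⁺ = {Building, CourseID, Dept, Grade, RoomNo, Semester}, which is every attribute, so {Dept} is a candidate key.
{CourseID, RoomNo}⁺ = {Building, CourseID, Dept, Grade, RoomNo, Semester}, which is every attribute, so {CourseID, RoomNo} is a candidate key.
{Building, CourseID, Semester}⁺ = {Building, CourseID, Dept, Grade, RoomNo, Semester}, which is every attribute, so {Building, CourseID, Semester} is a candidate key.
No proper subset of any of these is a key, and no other minimal superkey exists.

{Building, CourseID, Semester}, {CourseID, RoomNo}, {Dept}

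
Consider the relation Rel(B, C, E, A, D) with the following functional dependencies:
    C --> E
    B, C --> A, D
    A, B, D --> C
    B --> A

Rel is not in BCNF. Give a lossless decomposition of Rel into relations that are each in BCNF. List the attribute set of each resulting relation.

{A, B}; {B, C, D}; {C, E}

Candidate keys of the original relation: {B, C}, {B, D}.
In {A, B, C, D, E}, {C} is not a superkey ({C}⁺ restricted to this set is {C, E}), so split on C --> E into {C, E} and {A, B, C, D}.
{C, E} is in BCNF.
In {A, B, C, D}, {B} is not a superkey ({B}⁺ restricted to this set is {A, B}), so split on B --> A into {A, B} and {B, C, D}.
{A, B} is in BCNF.
{B, C, D} is in BCNF.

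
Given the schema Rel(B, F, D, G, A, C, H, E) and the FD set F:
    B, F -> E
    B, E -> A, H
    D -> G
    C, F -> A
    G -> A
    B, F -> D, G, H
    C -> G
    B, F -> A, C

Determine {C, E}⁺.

{A, C, E, G}

Start with {C, E}.
C -> G applies; add {G} → now {C, E, G}.
G -> A applies; add {A} → now {A, C, E, G}.
No further FD applies.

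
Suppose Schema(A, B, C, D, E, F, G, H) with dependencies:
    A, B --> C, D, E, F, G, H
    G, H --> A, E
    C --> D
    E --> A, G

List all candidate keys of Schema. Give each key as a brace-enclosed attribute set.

{A, B}, {B, E}, {B, G, H}

{B} never appears on the right of any FD, so every key must include it.
Closure of {A, B} is {A, B, C, D, E, F, G, H}, the whole schema; {A, B} is a candidate key.
Closure of {B, E} is {A, B, C, D, E, F, G, H}, the whole schema; {B, E} is a candidate key.
Closure of {B, G, H} is {A, B, C, D, E, F, G, H}, the whole schema; {B, G, H} is a candidate key.
No proper subset of any of these is a key, and no other minimal superkey exists.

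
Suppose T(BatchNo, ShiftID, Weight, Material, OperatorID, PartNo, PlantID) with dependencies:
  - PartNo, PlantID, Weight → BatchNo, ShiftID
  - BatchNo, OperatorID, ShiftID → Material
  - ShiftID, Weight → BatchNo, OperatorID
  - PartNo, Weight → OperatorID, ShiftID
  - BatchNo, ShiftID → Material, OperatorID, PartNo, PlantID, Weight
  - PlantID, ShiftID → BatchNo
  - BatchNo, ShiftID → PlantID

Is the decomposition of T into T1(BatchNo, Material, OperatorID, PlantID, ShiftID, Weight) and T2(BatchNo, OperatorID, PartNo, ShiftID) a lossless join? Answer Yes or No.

Yes

T1 ∩ T2 = {BatchNo, OperatorID, ShiftID}; its closure under F is {BatchNo, Material, OperatorID, PartNo, PlantID, ShiftID, Weight}.
Since T1 ⊆ {BatchNo, Material, OperatorID, PartNo, PlantID, ShiftID, Weight}, the intersection is a superkey of T1; the decomposition is lossless.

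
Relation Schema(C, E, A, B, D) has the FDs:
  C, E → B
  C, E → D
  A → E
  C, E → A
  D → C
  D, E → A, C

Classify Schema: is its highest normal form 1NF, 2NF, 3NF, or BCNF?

3NF

Candidate keys: {A, C}, {A, D}, {C, E}, {D, E}. Prime attributes: {A, C, D, E}.
A → E: {A}⁺ = {A, E}, which is not all of the attributes, so the left side is not a superkey — BCNF is violated.
But every attribute on its right side ({E}) is prime, and the same holds for every other non-superkey FD, so 3NF still holds.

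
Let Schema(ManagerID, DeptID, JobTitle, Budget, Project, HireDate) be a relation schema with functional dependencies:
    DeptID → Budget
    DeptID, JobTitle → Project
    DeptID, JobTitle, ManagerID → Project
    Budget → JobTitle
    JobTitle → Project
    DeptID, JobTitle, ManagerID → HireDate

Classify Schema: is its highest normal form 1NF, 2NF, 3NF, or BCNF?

1NF

Candidate key: {DeptID, ManagerID}. Prime attributes: {DeptID, ManagerID}.
DeptID → Budget: {DeptID}⁺ = {Budget, DeptID, JobTitle, Project}, which is not all of the attributes, so the left side is not a superkey — BCNF is violated.
DeptID → Budget has non-prime {Budget} on the right and a non-superkey on the left, so 3NF fails.
Since {DeptID} ⊂ {DeptID, ManagerID} and {DeptID}⁺ ⊇ {Budget, JobTitle, Project} with {Budget, JobTitle, Project} non-prime, there is a partial dependency; 2NF fails.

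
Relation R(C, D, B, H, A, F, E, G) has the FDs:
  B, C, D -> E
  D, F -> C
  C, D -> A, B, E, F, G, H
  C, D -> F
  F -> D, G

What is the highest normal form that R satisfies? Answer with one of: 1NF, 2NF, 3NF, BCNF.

BCNF

Candidate keys: {C, D}, {F}. Prime attributes: {C, D, F}.
Every FD has a superkey on the left, so the relation is in BCNF.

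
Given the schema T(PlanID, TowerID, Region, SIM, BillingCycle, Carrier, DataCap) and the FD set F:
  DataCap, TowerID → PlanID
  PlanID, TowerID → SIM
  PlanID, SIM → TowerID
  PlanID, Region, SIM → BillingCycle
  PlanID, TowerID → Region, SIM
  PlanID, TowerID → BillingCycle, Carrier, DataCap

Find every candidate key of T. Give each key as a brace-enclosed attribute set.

{DataCap, TowerID}, {PlanID, SIM}, {PlanID, TowerID}

{DataCap, TowerID}⁺ = {BillingCycle, Carrier, DataCap, PlanID, Region, SIM, TowerID}, which is every attribute, so {DataCap, TowerID} is a candidate key.
{PlanID, SIM}⁺ = {BillingCycle, Carrier, DataCap, PlanID, Region, SIM, TowerID}, which is every attribute, so {PlanID, SIM} is a candidate key.
{PlanID, TowerID}⁺ = {BillingCycle, Carrier, DataCap, PlanID, Region, SIM, TowerID}, which is every attribute, so {PlanID, TowerID} is a candidate key.
Any other superkey properly contains one of these, so there are no further candidate keys.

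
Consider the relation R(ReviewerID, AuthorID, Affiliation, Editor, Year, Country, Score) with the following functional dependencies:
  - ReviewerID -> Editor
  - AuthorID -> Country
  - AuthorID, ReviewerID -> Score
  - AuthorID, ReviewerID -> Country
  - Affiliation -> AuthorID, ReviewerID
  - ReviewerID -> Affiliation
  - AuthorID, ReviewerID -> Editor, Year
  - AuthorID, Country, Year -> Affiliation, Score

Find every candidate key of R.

{Affiliation}⁺ = {Affiliation, AuthorID, Country, Editor, ReviewerID, Score, Year}, which is every attribute, so {Affiliation} is a candidate key.
{ReviewerID}⁺ = {Affiliation, AuthorID, Country, Editor, ReviewerID, Score, Year}, which is every attribute, so {ReviewerID} is a candidate key.
{AuthorID, Year}⁺ = {Affiliation, AuthorID, Country, Editor, ReviewerID, Score, Year}, which is every attribute, so {AuthorID, Year} is a candidate key.
These are minimal and exhaustive — every other superkey contains one of them.

{Affiliation}, {AuthorID, Year}, {ReviewerID}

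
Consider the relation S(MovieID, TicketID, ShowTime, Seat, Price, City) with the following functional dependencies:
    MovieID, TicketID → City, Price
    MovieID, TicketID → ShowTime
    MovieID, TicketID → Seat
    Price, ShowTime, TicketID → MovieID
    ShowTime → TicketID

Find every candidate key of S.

Closure of {MovieID, ShowTime} is {City, MovieID, Price, Seat, ShowTime, TicketID}, the whole schema; {MovieID, ShowTime} is a candidate key.
Closure of {MovieID, TicketID} is {City, MovieID, Price, Seat, ShowTime, TicketID}, the whole schema; {MovieID, TicketID} is a candidate key.
Closure of {Price, ShowTime} is {City, MovieID, Price, Seat, ShowTime, TicketID}, the whole schema; {Price, ShowTime} is a candidate key.
No proper subset of any of these is a key, and no other minimal superkey exists.

{MovieID, ShowTime}, {MovieID, TicketID}, {Price, ShowTime}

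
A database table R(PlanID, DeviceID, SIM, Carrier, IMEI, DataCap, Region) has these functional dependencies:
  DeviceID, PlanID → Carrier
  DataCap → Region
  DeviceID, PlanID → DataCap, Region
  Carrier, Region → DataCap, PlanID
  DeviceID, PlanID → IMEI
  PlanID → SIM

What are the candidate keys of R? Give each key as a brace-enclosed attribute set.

Attributes never on any right-hand side: {DeviceID} — every candidate key must contain it.
{DeviceID, PlanID} is a candidate key since {DeviceID, PlanID}⁺ = {Carrier, DataCap, DeviceID, IMEI, PlanID, Region, SIM} covers every attribute.
{Carrier, DataCap, DeviceID} is a candidate key since {Carrier, DataCap, DeviceID}⁺ = {Carrier, DataCap, DeviceID, IMEI, PlanID, Region, SIM} covers every attribute.
{Carrier, DeviceID, Region} is a candidate key since {Carrier, DeviceID, Region}⁺ = {Carrier, DataCap, DeviceID, IMEI, PlanID, Region, SIM} covers every attribute.
These are minimal and exhaustive — every other superkey contains one of them.

{Carrier, DataCap, DeviceID}, {Carrier, DeviceID, Region}, {DeviceID, PlanID}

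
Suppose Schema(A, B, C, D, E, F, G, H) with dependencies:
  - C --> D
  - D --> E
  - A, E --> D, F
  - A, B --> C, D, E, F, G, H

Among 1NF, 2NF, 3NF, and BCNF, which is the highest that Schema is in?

Candidate key: {A, B}. Prime attributes: {A, B}.
C --> D: {C}⁺ = {C, D, E}, which is not all of the attributes, so the left side is not a superkey — BCNF is violated.
Because {D} is non-prime and the left side of C --> D is not a superkey, the relation is not in 3NF.
Checking every proper subset of each key, none determines a non-prime attribute — 2NF is satisfied.

2NF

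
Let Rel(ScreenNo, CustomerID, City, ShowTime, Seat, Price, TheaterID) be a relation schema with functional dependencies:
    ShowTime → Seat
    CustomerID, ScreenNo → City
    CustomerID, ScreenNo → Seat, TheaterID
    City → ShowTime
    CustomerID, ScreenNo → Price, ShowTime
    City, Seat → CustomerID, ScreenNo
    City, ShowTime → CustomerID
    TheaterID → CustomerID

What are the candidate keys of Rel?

{City}⁺ = {City, CustomerID, Price, ScreenNo, Seat, ShowTime, TheaterID} — all of the relation — so {City} is a candidate key.
{CustomerID, ScreenNo}⁺ = {City, CustomerID, Price, ScreenNo, Seat, ShowTime, TheaterID} — all of the relation — so {CustomerID, ScreenNo} is a candidate key.
{ScreenNo, TheaterID}⁺ = {City, CustomerID, Price, ScreenNo, Seat, ShowTime, TheaterID} — all of the relation — so {ScreenNo, TheaterID} is a candidate key.
Any other superkey properly contains one of these, so there are no further candidate keys.

{City}, {CustomerID, ScreenNo}, {ScreenNo, TheaterID}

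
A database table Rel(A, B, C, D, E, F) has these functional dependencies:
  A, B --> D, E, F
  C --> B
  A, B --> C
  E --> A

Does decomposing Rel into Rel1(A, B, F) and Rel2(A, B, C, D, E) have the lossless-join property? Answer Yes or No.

Rel1 ∩ Rel2 = {A, B}; its closure under F is {A, B, C, D, E, F}.
Since Rel1 ⊆ {A, B, C, D, E, F}, the intersection is a superkey of Rel1; the decomposition is lossless.

Yes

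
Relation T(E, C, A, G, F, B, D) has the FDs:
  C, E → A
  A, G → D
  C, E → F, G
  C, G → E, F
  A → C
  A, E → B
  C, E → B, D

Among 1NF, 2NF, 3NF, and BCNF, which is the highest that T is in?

Candidate keys: {A, E}, {A, G}, {C, E}, {C, G}. Prime attributes: {A, C, E, G}.
A → C breaks BCNF: {A}⁺ = {A, C}, so {A} is not a superkey.
But every attribute on its right side ({C}) is prime, and the same holds for every other non-superkey FD, so 3NF still holds.

3NF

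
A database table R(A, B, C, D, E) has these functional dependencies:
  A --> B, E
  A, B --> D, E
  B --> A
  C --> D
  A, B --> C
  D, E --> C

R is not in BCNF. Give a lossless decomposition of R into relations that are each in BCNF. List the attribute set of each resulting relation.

{A, B, C, E}; {C, D}

Candidate keys of the original relation: {A}, {B}.
In {A, B, C, D, E}, {C} is not a superkey ({C}⁺ restricted to this set is {C, D}), so split on C --> D into {C, D} and {A, B, C, E}.
{C, D}: every determinant is a superkey — BCNF.
{A, B, C, E}: every determinant is a superkey — BCNF.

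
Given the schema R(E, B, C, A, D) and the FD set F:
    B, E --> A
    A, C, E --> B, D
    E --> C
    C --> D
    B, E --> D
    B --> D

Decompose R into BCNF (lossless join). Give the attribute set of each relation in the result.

Candidate keys of the original relation: {A, E}, {B, E}.
{A, B, C, D, E}: {E} determines {C, D, E} here but is not a superkey — split on E --> C, D, giving {C, D, E} and {A, B, E}.
{C, D, E}: {C} determines {C, D} here but is not a superkey — split on C --> D, giving {C, D} and {C, E}.
{C, D} is in BCNF.
{C, E} is in BCNF.
{A, B, E} is in BCNF.

{A, B, E}; {C, D}; {C, E}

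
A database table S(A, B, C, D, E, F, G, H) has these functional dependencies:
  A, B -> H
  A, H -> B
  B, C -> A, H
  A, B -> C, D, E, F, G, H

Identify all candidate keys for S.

{A, B}⁺ = {A, B, C, D, E, F, G, H}, which is every attribute, so {A, B} is a candidate key.
{A, H}⁺ = {A, B, C, D, E, F, G, H}, which is every attribute, so {A, H} is a candidate key.
{B, C}⁺ = {A, B, C, D, E, F, G, H}, which is every attribute, so {B, C} is a candidate key.
These are minimal and exhaustive — every other superkey contains one of them.

{A, B}, {A, H}, {B, C}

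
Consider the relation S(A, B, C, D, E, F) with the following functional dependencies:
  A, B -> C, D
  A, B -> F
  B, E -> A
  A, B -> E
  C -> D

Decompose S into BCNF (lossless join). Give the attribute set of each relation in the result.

Candidate keys of the original relation: {A, B}, {B, E}.
Within {A, B, C, D, E, F}: {C}⁺ ∩ {A, B, C, D, E, F} = {C, D}, not the whole set, so C -> D violates BCNF; decompose into {C, D} and {A, B, C, E, F}.
{C, D} is in BCNF.
{A, B, C, E, F} is in BCNF.

{A, B, C, E, F}; {C, D}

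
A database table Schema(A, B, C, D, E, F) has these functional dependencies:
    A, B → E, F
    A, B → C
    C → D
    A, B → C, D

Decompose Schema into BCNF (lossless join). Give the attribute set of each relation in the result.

{A, B, C, E, F}; {C, D}

Candidate key of the original relation: {A, B}.
Within {A, B, C, D, E, F}: {C}⁺ ∩ {A, B, C, D, E, F} = {C, D}, not the whole set, so C → D violates BCNF; decompose into {C, D} and {A, B, C, E, F}.
{C, D}: every determinant is a superkey — BCNF.
{A, B, C, E, F}: every determinant is a superkey — BCNF.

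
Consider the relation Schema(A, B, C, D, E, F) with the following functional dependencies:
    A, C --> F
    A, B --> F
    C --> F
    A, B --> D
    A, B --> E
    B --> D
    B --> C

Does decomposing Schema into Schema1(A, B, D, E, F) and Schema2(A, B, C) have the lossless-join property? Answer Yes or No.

Yes

Common attributes: {A, B}; their closure is {A, B, C, D, E, F}.
This includes all of Schema1, so the common attributes are a superkey of Schema1 — the join is lossless.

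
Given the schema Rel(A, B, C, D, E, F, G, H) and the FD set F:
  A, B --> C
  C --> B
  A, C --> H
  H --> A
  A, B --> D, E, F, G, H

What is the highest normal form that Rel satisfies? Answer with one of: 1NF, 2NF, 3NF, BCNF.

3NF

Candidate keys: {A, B}, {A, C}, {B, H}, {C, H}. Prime attributes: {A, B, C, H}.
C --> B breaks BCNF: {C}⁺ = {B, C}, so {C} is not a superkey.
Since {B} ⊆ prime attributes and every other non-superkey FD also has a prime right side, the schema is in 3NF.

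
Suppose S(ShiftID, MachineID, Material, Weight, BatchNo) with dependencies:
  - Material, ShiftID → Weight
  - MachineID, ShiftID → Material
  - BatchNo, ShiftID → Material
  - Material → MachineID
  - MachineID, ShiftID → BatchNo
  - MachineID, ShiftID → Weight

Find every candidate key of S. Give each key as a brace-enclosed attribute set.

{ShiftID} never appears on the right of any FD, so every key must include it.
{BatchNo, ShiftID} is a candidate key since {BatchNo, ShiftID}⁺ = {BatchNo, MachineID, Material, ShiftID, Weight} covers every attribute.
{MachineID, ShiftID} is a candidate key since {MachineID, ShiftID}⁺ = {BatchNo, MachineID, Material, ShiftID, Weight} covers every attribute.
{Material, ShiftID} is a candidate key since {Material, ShiftID}⁺ = {BatchNo, MachineID, Material, ShiftID, Weight} covers every attribute.
Any other superkey properly contains one of these, so there are no further candidate keys.

{BatchNo, ShiftID}, {MachineID, ShiftID}, {Material, ShiftID}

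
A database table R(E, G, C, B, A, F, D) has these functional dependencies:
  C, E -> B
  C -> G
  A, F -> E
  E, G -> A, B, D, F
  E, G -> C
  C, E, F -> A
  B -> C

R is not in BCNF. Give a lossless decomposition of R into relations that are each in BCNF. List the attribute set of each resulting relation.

{A, B, D, F}; {A, E, F}; {B, C}; {C, G}

Candidate keys of the original relation: {A, B, F}, {A, C, F}, {A, F, G}, {B, E}, {C, E}, {E, G}.
{A, B, C, D, E, F, G}: {C} determines {C, G} here but is not a superkey — split on C -> G, giving {C, G} and {A, B, C, D, E, F}.
{C, G} has no BCNF violation.
{A, B, C, D, E, F}: {A, F} determines {A, E, F} here but is not a superkey — split on A, F -> E, giving {A, E, F} and {A, B, C, D, F}.
{A, E, F} has no BCNF violation.
{A, B, C, D, F}: {B} determines {B, C} here but is not a superkey — split on B -> C, giving {B, C} and {A, B, D, F}.
{B, C} has no BCNF violation.
{A, B, D, F} has no BCNF violation.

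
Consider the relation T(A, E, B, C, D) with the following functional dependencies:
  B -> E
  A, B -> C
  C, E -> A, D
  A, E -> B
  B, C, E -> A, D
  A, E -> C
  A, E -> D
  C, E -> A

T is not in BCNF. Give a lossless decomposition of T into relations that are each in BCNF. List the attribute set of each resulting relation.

Candidate keys of the original relation: {A, B}, {A, E}, {B, C}, {C, E}.
Within {A, B, C, D, E}: {B}⁺ ∩ {A, B, C, D, E} = {B, E}, not the whole set, so B -> E violates BCNF; decompose into {B, E} and {A, B, C, D}.
{B, E}: every determinant is a superkey — BCNF.
{A, B, C, D}: every determinant is a superkey — BCNF.

{A, B, C, D}; {B, E}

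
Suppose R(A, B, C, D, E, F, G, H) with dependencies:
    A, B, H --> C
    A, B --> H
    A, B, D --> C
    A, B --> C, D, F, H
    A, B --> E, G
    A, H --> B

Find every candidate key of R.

{A, B}, {A, H}

No FD produces {A}, so it must be in every candidate key.
{A, B}⁺ = {A, B, C, D, E, F, G, H}, which is every attribute, so {A, B} is a candidate key.
{A, H}⁺ = {A, B, C, D, E, F, G, H}, which is every attribute, so {A, H} is a candidate key.
No proper subset of any of these is a key, and no other minimal superkey exists.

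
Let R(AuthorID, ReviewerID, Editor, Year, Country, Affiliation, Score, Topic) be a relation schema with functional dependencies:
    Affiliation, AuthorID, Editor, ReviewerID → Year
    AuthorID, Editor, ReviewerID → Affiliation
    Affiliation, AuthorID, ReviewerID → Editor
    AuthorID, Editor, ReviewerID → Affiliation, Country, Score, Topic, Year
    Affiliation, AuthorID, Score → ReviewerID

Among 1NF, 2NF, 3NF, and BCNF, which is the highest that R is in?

Candidate keys: {Affiliation, AuthorID, ReviewerID}, {Affiliation, AuthorID, Score}, {AuthorID, Editor, ReviewerID}. Prime attributes: {Affiliation, AuthorID, Editor, ReviewerID, Score}.
Each dependency's left side is a superkey — BCNF holds.

BCNF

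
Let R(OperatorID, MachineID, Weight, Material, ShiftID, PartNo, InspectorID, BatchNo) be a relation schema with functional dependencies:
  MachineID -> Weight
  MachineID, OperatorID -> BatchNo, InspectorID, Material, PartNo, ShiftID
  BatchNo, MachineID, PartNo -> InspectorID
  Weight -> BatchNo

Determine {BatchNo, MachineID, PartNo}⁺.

Start with {BatchNo, MachineID, PartNo}.
MachineID -> Weight applies; add {Weight} → now {BatchNo, MachineID, PartNo, Weight}.
BatchNo, MachineID, PartNo -> InspectorID applies; add {InspectorID} → now {BatchNo, InspectorID, MachineID, PartNo, Weight}.
No further FD applies.

{BatchNo, InspectorID, MachineID, PartNo, Weight}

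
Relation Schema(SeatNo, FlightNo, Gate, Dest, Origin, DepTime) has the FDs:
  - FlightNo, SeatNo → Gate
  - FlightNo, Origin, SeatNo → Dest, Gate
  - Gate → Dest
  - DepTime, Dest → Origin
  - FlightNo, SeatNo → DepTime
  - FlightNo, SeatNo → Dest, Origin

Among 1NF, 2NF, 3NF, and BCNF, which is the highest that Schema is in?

Candidate key: {FlightNo, SeatNo}. Prime attributes: {FlightNo, SeatNo}.
Gate → Dest: {Gate}⁺ = {Dest, Gate}, which is not all of the attributes, so the left side is not a superkey — BCNF is violated.
Because {Dest} is non-prime and the left side of Gate → Dest is not a superkey, the relation is not in 3NF.
No non-prime attribute depends on a proper subset of any candidate key, so 2NF holds.

2NF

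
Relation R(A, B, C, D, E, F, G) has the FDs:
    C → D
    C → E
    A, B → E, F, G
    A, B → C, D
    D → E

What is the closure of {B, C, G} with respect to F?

{B, C, D, E, G}

Start with {B, C, G}.
C → D applies; add {D} → now {B, C, D, G}.
C → E applies; add {E} → now {B, C, D, E, G}.
No further FD applies.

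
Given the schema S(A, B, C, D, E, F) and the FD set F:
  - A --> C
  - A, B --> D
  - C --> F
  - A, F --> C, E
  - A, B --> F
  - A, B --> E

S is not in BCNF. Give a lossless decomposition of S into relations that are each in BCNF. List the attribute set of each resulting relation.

Candidate key of the original relation: {A, B}.
Within {A, B, C, D, E, F}: {A}⁺ ∩ {A, B, C, D, E, F} = {A, C, E, F}, not the whole set, so A --> C, E, F violates BCNF; decompose into {A, C, E, F} and {A, B, D}.
Within {A, C, E, F}: {C}⁺ ∩ {A, C, E, F} = {C, F}, not the whole set, so C --> F violates BCNF; decompose into {C, F} and {A, C, E}.
{C, F} is in BCNF.
{A, C, E} is in BCNF.
{A, B, D} is in BCNF.

{A, B, D}; {A, C, E}; {C, F}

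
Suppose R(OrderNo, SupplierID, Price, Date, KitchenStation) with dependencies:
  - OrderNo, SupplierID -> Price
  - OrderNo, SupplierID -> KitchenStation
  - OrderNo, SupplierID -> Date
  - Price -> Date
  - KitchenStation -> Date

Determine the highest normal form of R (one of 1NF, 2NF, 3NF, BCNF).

2NF

Candidate key: {OrderNo, SupplierID}. Prime attributes: {OrderNo, SupplierID}.
Price -> Date: {Price}⁺ = {Date, Price}, which is not all of the attributes, so the left side is not a superkey — BCNF is violated.
Price -> Date has non-prime {Date} on the right and a non-superkey on the left, so 3NF fails.
Checking every proper subset of each key, none determines a non-prime attribute — 2NF is satisfied.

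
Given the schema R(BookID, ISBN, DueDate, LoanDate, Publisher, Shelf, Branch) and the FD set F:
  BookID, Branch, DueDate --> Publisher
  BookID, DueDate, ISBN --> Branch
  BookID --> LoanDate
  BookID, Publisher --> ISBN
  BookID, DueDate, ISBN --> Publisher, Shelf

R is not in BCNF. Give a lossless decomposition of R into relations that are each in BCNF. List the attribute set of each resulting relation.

{BookID, Branch, DueDate, Publisher, Shelf}; {BookID, ISBN, Publisher}; {BookID, LoanDate}

Candidate keys of the original relation: {BookID, Branch, DueDate}, {BookID, DueDate, ISBN}, {BookID, DueDate, Publisher}.
In {BookID, Branch, DueDate, ISBN, LoanDate, Publisher, Shelf}, {BookID} is not a superkey ({BookID}⁺ restricted to this set is {BookID, LoanDate}), so split on BookID --> LoanDate into {BookID, LoanDate} and {BookID, Branch, DueDate, ISBN, Publisher, Shelf}.
{BookID, LoanDate} is in BCNF.
In {BookID, Branch, DueDate, ISBN, Publisher, Shelf}, {BookID, Publisher} is not a superkey ({BookID, Publisher}⁺ restricted to this set is {BookID, ISBN, Publisher}), so split on BookID, Publisher --> ISBN into {BookID, ISBN, Publisher} and {BookID, Branch, DueDate, Publisher, Shelf}.
{BookID, ISBN, Publisher} is in BCNF.
{BookID, Branch, DueDate, Publisher, Shelf} is in BCNF.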